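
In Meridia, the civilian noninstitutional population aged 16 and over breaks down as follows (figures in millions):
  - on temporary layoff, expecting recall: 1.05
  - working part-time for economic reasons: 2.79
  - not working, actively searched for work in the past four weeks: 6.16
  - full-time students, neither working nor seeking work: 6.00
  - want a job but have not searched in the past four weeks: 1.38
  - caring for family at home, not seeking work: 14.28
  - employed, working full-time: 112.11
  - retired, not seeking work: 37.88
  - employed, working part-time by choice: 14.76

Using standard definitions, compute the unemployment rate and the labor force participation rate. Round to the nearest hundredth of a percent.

Unemployment rate ≈ 5.27%; labor force participation rate ≈ 69.69%.

Employed = 2.79 + 112.11 + 14.76 = 129.66 million (anyone who worked, including part-time for economic reasons, counts as employed).
Unemployed = 1.05 + 6.16 = 7.21 million (jobless and actively searching, or on temporary layoff).
Labor force = 129.66 + 7.21 = 136.87 million.
Not in labor force = 6.00 + 1.38 + 14.28 + 37.88 = 59.54 million (those not working and not actively searching are outside the labor force — including those who want a job but have given up searching).
Civilian working-age population = 136.87 + 59.54 = 196.41 million.
Unemployment rate = 7.21 / 136.87 = 5.27%.
Labor force participation rate = 136.87 / 196.41 = 69.69%.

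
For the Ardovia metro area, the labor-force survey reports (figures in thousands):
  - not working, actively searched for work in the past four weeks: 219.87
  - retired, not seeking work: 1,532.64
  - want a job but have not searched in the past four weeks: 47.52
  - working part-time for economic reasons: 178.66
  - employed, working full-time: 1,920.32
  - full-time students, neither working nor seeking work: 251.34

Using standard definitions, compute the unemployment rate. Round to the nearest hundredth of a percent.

Employed = 178.66 + 1,920.32 = 2,098.98 thousand (anyone who worked, including part-time for economic reasons, counts as employed).
Unemployed = 219.87 thousand.
Labor force = 2,098.98 + 219.87 = 2,318.85 thousand.
Unemployment rate = 219.87 / 2,318.85 = 9.48%.

Unemployment rate ≈ 9.48%.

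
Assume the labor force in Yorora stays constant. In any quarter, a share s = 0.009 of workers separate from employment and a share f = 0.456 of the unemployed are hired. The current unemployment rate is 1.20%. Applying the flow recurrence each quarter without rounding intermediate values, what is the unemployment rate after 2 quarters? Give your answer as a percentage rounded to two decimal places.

Unemployment rate after two quarters ≈ 1.72%.

With a fixed labor force, u_{t+1} = u_t + s·(1−u_t) − f·u_t = u_t·(1−s−f) + s.
Here 1−s−f = 0.535 and s = 0.009.
u_1 = 0.012000 × 0.535 + 0.009 = 0.015420.
u_2 = 0.015420 × 0.535 + 0.009 = 0.017250.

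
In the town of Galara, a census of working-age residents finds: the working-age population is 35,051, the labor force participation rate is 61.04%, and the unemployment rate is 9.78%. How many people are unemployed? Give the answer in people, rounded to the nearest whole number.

Labor force = 0.6104 × 35,051 = 21,395.
Unemployed = 0.0978 × 21,395 ≈ 2,092.

About 2,092 are unemployed.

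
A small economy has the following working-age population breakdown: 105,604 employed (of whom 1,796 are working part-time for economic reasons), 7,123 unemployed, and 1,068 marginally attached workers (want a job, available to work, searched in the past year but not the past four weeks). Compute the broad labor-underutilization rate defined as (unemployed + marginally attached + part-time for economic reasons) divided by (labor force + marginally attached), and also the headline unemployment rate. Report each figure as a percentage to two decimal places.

Broad underutilization rate ≈ 8.78%; headline unemployment rate ≈ 6.32%.

Labor force = 105,604 + 7,123 = 112,727.
Numerator = 7,123 + 1,068 + 1,796 = 9,987.
Denominator = 112,727 + 1,068 = 113,795.
Broad rate = 9,987 / 113,795 = 8.78%.
Headline unemployment rate = 7,123 / 112,727 = 6.32%.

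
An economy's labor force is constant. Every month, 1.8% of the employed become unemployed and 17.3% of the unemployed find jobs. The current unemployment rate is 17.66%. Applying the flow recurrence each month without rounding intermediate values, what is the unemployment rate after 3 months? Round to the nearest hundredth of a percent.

Unemployment rate after three months ≈ 13.78%.

With a fixed labor force, u_{t+1} = u_t + s·(1−u_t) − f·u_t = u_t·(1−s−f) + s.
Here 1−s−f = 0.809 and s = 0.018.
u_1 = 0.176600 × 0.809 + 0.018 = 0.160869.
u_2 = 0.160869 × 0.809 + 0.018 = 0.148143.
u_3 = 0.148143 × 0.809 + 0.018 = 0.137848.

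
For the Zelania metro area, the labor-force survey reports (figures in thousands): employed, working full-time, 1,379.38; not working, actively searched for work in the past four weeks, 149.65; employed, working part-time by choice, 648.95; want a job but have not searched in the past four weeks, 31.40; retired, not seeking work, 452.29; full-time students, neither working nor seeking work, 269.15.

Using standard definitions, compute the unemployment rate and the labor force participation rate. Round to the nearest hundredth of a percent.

Unemployment rate ≈ 6.87%; labor force participation rate ≈ 74.31%.

Employed = 1,379.38 + 648.95 = 2,028.33 thousand.
Unemployed = 149.65 thousand.
Labor force = 2,028.33 + 149.65 = 2,177.98 thousand.
Not in labor force = 31.40 + 452.29 + 269.15 = 752.84 thousand (those not working and not actively searching are outside the labor force — including those who want a job but have given up searching).
Civilian working-age population = 2,177.98 + 752.84 = 2,930.82 thousand.
Unemployment rate = 149.65 / 2,177.98 = 6.87%.
Labor force participation rate = 2,177.98 / 2,930.82 = 74.31%.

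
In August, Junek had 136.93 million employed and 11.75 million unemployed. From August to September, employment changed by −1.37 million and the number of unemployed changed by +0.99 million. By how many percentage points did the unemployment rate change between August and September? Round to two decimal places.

August: labor force = 136.93 + 11.75 = 148.68; u = 11.75/148.68 = 7.90%.
September: labor force = 135.56 + 12.74 = 148.30; u = 12.74/148.30 = 8.59%.
Change = 8.59% − 7.90% = +0.69 pp.

The unemployment rate changed by +0.69 percentage points.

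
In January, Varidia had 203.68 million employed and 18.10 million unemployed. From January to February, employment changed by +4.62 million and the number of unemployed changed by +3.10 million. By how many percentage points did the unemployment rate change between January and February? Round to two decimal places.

The unemployment rate changed by +1.08 percentage points.

January: labor force = 203.68 + 18.10 = 221.78; u = 18.10/221.78 = 8.16%.
February: labor force = 208.30 + 21.20 = 229.50; u = 21.20/229.50 = 9.24%.
Change = 9.24% − 8.16% = +1.08 pp.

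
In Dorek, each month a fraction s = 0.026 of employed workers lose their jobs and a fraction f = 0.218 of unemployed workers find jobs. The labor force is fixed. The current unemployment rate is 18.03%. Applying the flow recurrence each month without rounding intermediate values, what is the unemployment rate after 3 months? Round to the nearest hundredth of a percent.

With a fixed labor force, u_{t+1} = u_t + s·(1−u_t) − f·u_t = u_t·(1−s−f) + s.
Here 1−s−f = 0.756 and s = 0.026.
u_1 = 0.180300 × 0.756 + 0.026 = 0.162307.
u_2 = 0.162307 × 0.756 + 0.026 = 0.148704.
u_3 = 0.148704 × 0.756 + 0.026 = 0.138420.

Unemployment rate after three months ≈ 13.84%.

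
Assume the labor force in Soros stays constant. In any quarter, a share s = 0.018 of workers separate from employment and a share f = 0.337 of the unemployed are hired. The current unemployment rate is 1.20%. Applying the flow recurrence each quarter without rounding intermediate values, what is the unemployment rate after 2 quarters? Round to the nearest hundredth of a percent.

Unemployment rate after two quarters ≈ 3.46%.

With a fixed labor force, u_{t+1} = u_t + s·(1−u_t) − f·u_t = u_t·(1−s−f) + s.
Here 1−s−f = 0.645 and s = 0.018.
u_1 = 0.012000 × 0.645 + 0.018 = 0.025740.
u_2 = 0.025740 × 0.645 + 0.018 = 0.034602.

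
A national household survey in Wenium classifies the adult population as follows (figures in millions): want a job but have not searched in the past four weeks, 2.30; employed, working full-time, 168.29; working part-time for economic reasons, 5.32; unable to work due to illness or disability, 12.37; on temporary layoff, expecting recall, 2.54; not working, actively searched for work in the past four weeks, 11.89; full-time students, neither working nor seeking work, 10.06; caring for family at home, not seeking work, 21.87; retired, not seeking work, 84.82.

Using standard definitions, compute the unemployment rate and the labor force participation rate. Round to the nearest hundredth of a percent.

Unemployment rate ≈ 7.67%; labor force participation rate ≈ 58.86%.

Employed = 168.29 + 5.32 = 173.61 million (anyone who worked, including part-time for economic reasons, counts as employed).
Unemployed = 2.54 + 11.89 = 14.43 million (jobless and actively searching, or on temporary layoff).
Labor force = 173.61 + 14.43 = 188.04 million.
Not in labor force = 2.30 + 12.37 + 10.06 + 21.87 + 84.82 = 131.42 million (those not working and not actively searching are outside the labor force — including those who want a job but have given up searching).
Civilian working-age population = 188.04 + 131.42 = 319.46 million.
Unemployment rate = 14.43 / 188.04 = 7.67%.
Labor force participation rate = 188.04 / 319.46 = 58.86%.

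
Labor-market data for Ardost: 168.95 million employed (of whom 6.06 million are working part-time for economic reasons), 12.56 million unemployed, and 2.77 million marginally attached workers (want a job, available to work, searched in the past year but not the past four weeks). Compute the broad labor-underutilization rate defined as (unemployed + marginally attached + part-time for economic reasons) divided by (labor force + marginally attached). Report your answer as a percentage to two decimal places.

Broad underutilization rate ≈ 11.61%.

Labor force = 168.95 + 12.56 = 181.51 million.
Numerator = 12.56 + 2.77 + 6.06 = 21.39 million.
Denominator = 181.51 + 2.77 = 184.28 million.
Broad rate = 21.39 / 184.28 = 11.61%.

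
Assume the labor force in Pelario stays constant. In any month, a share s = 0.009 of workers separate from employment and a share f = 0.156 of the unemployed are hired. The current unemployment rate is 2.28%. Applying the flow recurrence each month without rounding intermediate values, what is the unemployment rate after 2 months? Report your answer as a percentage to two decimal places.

Unemployment rate after two months ≈ 3.24%.

With a fixed labor force, u_{t+1} = u_t + s·(1−u_t) − f·u_t = u_t·(1−s−f) + s.
Here 1−s−f = 0.835 and s = 0.009.
u_1 = 0.022800 × 0.835 + 0.009 = 0.028038.
u_2 = 0.028038 × 0.835 + 0.009 = 0.032412.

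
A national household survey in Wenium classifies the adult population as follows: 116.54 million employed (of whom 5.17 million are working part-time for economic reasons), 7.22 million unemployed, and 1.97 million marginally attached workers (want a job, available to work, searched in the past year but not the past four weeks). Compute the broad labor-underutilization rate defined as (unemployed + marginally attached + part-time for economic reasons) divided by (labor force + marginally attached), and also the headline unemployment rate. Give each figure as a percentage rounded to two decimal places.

Labor force = 116.54 + 7.22 = 123.76 million.
Numerator = 7.22 + 1.97 + 5.17 = 14.36 million.
Denominator = 123.76 + 1.97 = 125.73 million.
Broad rate = 14.36 / 125.73 = 11.42%.
Headline unemployment rate = 7.22 / 123.76 = 5.83%.

Broad underutilization rate ≈ 11.42%; headline unemployment rate ≈ 5.83%.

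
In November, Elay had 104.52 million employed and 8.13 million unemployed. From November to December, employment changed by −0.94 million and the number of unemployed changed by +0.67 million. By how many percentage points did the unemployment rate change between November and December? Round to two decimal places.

November: labor force = 104.52 + 8.13 = 112.65; u = 8.13/112.65 = 7.22%.
December: labor force = 103.58 + 8.80 = 112.38; u = 8.80/112.38 = 7.83%.
Change = 7.83% − 7.22% = +0.61 pp.

The unemployment rate changed by +0.61 percentage points.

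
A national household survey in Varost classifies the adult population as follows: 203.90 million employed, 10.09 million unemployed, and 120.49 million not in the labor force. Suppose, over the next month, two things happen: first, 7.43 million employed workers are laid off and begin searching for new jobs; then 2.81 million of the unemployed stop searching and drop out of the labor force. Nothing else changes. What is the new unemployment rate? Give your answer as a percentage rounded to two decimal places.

Initially, labor force = 203.90 + 10.09 = 213.99 million, so u = 10.09/213.99 = 4.72%.
After the first change, employed falls and unemployed rises by 7.43; labor force unchanged → E = 196.47, U = 17.52, labor force = 213.99 million.
After the second change, unemployed and labor force both fall by 2.81 → E = 196.47, U = 14.71, labor force = 211.18 million.
New unemployment rate = 14.71 / 211.18 = 6.97%.

New unemployment rate ≈ 6.97%.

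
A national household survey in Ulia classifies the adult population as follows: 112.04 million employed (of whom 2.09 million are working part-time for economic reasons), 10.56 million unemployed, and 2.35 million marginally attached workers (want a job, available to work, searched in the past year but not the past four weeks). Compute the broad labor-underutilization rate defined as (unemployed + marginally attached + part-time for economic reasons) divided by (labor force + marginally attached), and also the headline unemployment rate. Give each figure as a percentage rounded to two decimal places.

Broad underutilization rate ≈ 12.00%; headline unemployment rate ≈ 8.61%.

Labor force = 112.04 + 10.56 = 122.60 million.
Numerator = 10.56 + 2.35 + 2.09 = 15.00 million.
Denominator = 122.60 + 2.35 = 124.95 million.
Broad rate = 15.00 / 124.95 = 12.00%.
Headline unemployment rate = 10.56 / 122.60 = 8.61%.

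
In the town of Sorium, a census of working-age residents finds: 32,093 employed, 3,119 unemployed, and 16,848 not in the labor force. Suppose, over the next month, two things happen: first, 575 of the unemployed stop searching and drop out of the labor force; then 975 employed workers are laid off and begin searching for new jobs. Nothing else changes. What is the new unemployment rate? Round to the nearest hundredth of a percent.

New unemployment rate ≈ 10.16%.

Initially, labor force = 32,093 + 3,119 = 35,212, so u = 3,119/35,212 = 8.86%.
After the first change, unemployed and labor force both fall by 575 → E = 32,093, U = 2,544, labor force = 34,637.
After the second change, employed falls and unemployed rises by 975; labor force unchanged → E = 31,118, U = 3,519, labor force = 34,637.
New unemployment rate = 3,519 / 34,637 = 10.16%.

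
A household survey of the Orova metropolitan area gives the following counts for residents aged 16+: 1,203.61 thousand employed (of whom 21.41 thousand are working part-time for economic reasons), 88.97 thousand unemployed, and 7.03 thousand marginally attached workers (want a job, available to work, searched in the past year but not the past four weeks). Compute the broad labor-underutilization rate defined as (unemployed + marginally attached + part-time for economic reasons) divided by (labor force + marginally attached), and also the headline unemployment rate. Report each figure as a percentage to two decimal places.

Broad underutilization rate ≈ 9.03%; headline unemployment rate ≈ 6.88%.

Labor force = 1,203.61 + 88.97 = 1,292.58 thousand.
Numerator = 88.97 + 7.03 + 21.41 = 117.41 thousand.
Denominator = 1,292.58 + 7.03 = 1,299.61 thousand.
Broad rate = 117.41 / 1,299.61 = 9.03%.
Headline unemployment rate = 88.97 / 1,292.58 = 6.88%.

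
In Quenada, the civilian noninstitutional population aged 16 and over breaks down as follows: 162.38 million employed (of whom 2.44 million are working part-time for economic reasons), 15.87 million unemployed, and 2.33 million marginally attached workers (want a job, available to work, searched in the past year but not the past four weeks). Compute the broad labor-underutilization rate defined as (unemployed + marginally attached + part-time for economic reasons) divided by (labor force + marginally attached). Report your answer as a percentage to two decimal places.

Broad underutilization rate ≈ 11.43%.

Labor force = 162.38 + 15.87 = 178.25 million.
Numerator = 15.87 + 2.33 + 2.44 = 20.64 million.
Denominator = 178.25 + 2.33 = 180.58 million.
Broad rate = 20.64 / 180.58 = 11.43%.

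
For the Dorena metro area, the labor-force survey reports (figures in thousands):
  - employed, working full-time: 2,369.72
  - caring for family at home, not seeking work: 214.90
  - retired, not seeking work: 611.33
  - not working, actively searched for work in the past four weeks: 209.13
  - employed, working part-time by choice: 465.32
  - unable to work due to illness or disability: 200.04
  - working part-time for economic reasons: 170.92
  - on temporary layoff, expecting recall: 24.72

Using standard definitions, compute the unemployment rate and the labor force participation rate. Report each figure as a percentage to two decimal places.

Unemployment rate ≈ 7.22%; labor force participation rate ≈ 75.94%.

Employed = 2,369.72 + 465.32 + 170.92 = 3,005.96 thousand (anyone who worked, including part-time for economic reasons, counts as employed).
Unemployed = 209.13 + 24.72 = 233.85 thousand (jobless and actively searching, or on temporary layoff).
Labor force = 3,005.96 + 233.85 = 3,239.81 thousand.
Not in labor force = 214.90 + 611.33 + 200.04 = 1,026.27 thousand (those not working and not actively searching are outside the labor force).
Civilian working-age population = 3,239.81 + 1,026.27 = 4,266.08 thousand.
Unemployment rate = 233.85 / 3,239.81 = 7.22%.
Labor force participation rate = 3,239.81 / 4,266.08 = 75.94%.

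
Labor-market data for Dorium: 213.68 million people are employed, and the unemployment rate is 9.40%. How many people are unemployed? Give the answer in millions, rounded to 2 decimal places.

About 22.17 million are unemployed.

Let U be the number unemployed. The labor force is E + U, and U/(E+U) = 0.0940.
So U = 0.0940 × 213.68 / (1 − 0.0940) = 20.0859 / 0.9060 ≈ 22.17 million.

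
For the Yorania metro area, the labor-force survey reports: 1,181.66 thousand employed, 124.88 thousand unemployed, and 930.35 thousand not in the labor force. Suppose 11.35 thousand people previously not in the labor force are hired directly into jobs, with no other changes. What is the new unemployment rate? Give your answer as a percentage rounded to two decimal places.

Initially, labor force = 1,181.66 + 124.88 = 1,306.54 thousand, so u = 124.88/1,306.54 = 9.56%.
After the change, employed and labor force both rise by 11.35; unemployed unchanged → E = 1,193.01, U = 124.88, labor force = 1,317.89 thousand.
New unemployment rate = 124.88 / 1,317.89 = 9.48%.

New unemployment rate ≈ 9.48%.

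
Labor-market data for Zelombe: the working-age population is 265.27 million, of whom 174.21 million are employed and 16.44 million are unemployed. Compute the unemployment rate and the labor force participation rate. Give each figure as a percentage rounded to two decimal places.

Unemployment rate ≈ 8.62%; labor force participation rate ≈ 71.87%.

Labor force = employed + unemployed = 174.21 + 16.44 = 190.65 million.
Unemployment rate = 16.44 / 190.65 = 8.62%.
Labor force participation rate = 190.65 / 265.27 = 71.87%.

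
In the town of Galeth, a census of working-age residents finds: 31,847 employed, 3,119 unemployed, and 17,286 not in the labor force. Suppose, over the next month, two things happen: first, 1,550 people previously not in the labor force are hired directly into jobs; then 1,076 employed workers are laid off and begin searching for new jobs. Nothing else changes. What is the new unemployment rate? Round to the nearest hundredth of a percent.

New unemployment rate ≈ 11.49%.

Initially, labor force = 31,847 + 3,119 = 34,966, so u = 3,119/34,966 = 8.92%.
After the first change, employed and labor force both rise by 1,550; unemployed unchanged → E = 33,397, U = 3,119, labor force = 36,516.
After the second change, employed falls and unemployed rises by 1,076; labor force unchanged → E = 32,321, U = 4,195, labor force = 36,516.
New unemployment rate = 4,195 / 36,516 = 11.49%.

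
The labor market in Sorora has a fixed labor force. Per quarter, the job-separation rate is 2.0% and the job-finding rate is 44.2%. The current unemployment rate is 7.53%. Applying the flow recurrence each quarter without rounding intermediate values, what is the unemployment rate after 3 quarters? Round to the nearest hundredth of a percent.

Unemployment rate after three quarters ≈ 4.83%.

With a fixed labor force, u_{t+1} = u_t + s·(1−u_t) − f·u_t = u_t·(1−s−f) + s.
Here 1−s−f = 0.538 and s = 0.020.
u_1 = 0.075300 × 0.538 + 0.020 = 0.060511.
u_2 = 0.060511 × 0.538 + 0.020 = 0.052555.
u_3 = 0.052555 × 0.538 + 0.020 = 0.048275.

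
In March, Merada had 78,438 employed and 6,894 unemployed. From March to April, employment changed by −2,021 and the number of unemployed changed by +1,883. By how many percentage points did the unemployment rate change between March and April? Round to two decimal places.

March: labor force = 78,438 + 6,894 = 85,332; u = 6,894/85,332 = 8.08%.
April: labor force = 76,417 + 8,777 = 85,194; u = 8,777/85,194 = 10.30%.
Change = 10.30% − 8.08% = +2.22 pp.

The unemployment rate changed by +2.22 percentage points.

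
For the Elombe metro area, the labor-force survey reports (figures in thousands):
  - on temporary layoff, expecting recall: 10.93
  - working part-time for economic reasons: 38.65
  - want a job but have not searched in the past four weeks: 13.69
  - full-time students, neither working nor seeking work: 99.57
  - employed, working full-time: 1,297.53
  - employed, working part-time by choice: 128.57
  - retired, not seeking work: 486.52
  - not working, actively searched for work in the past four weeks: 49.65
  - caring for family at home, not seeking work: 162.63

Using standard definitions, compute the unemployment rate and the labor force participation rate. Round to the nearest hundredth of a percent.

Employed = 38.65 + 1,297.53 + 128.57 = 1,464.75 thousand (anyone who worked, including part-time for economic reasons, counts as employed).
Unemployed = 10.93 + 49.65 = 60.58 thousand (jobless and actively searching, or on temporary layoff).
Labor force = 1,464.75 + 60.58 = 1,525.33 thousand.
Not in labor force = 13.69 + 99.57 + 486.52 + 162.63 = 762.41 thousand (those not working and not actively searching are outside the labor force — including those who want a job but have given up searching).
Civilian working-age population = 1,525.33 + 762.41 = 2,287.74 thousand.
Unemployment rate = 60.58 / 1,525.33 = 3.97%.
Labor force participation rate = 1,525.33 / 2,287.74 = 66.67%.

Unemployment rate ≈ 3.97%; labor force participation rate ≈ 66.67%.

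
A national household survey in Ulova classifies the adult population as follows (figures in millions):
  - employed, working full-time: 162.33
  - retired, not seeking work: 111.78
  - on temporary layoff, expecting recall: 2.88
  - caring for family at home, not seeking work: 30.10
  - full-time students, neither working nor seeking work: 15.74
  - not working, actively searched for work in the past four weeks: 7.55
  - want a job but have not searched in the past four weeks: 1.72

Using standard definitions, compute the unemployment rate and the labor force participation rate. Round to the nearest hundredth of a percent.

Employed = 162.33 million.
Unemployed = 2.88 + 7.55 = 10.43 million (jobless and actively searching, or on temporary layoff).
Labor force = 162.33 + 10.43 = 172.76 million.
Not in labor force = 111.78 + 30.10 + 15.74 + 1.72 = 159.34 million (those not working and not actively searching are outside the labor force — including those who want a job but have given up searching).
Civilian working-age population = 172.76 + 159.34 = 332.10 million.
Unemployment rate = 10.43 / 172.76 = 6.04%.
Labor force participation rate = 172.76 / 332.10 = 52.02%.

Unemployment rate ≈ 6.04%; labor force participation rate ≈ 52.02%.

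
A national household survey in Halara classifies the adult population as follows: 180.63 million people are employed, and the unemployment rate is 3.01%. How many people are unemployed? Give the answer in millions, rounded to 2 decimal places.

Let U be the number unemployed. The labor force is E + U, and U/(E+U) = 0.0301.
So U = 0.0301 × 180.63 / (1 − 0.0301) = 5.4370 / 0.9699 ≈ 5.61 million.

About 5.61 million are unemployed.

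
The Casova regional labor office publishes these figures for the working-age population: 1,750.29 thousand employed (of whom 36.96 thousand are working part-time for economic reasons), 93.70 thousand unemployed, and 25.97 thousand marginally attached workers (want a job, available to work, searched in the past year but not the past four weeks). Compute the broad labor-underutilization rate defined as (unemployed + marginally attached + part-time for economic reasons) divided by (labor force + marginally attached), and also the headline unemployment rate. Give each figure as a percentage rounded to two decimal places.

Broad underutilization rate ≈ 8.38%; headline unemployment rate ≈ 5.08%.

Labor force = 1,750.29 + 93.70 = 1,843.99 thousand.
Numerator = 93.70 + 25.97 + 36.96 = 156.63 thousand.
Denominator = 1,843.99 + 25.97 = 1,869.96 thousand.
Broad rate = 156.63 / 1,869.96 = 8.38%.
Headline unemployment rate = 93.70 / 1,843.99 = 5.08%.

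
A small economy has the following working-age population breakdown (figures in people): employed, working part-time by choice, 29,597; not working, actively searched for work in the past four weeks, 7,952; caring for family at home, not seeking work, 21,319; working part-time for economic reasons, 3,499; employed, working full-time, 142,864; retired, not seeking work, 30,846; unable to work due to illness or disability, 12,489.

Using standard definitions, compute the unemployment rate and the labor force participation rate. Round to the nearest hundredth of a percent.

Employed = 29,597 + 3,499 + 142,864 = 175,960 (anyone who worked, including part-time for economic reasons, counts as employed).
Unemployed = 7,952.
Labor force = 175,960 + 7,952 = 183,912.
Not in labor force = 21,319 + 30,846 + 12,489 = 64,654 (those not working and not actively searching are outside the labor force).
Civilian working-age population = 183,912 + 64,654 = 248,566.
Unemployment rate = 7,952 / 183,912 = 4.32%.
Labor force participation rate = 183,912 / 248,566 = 73.99%.

Unemployment rate ≈ 4.32%; labor force participation rate ≈ 73.99%.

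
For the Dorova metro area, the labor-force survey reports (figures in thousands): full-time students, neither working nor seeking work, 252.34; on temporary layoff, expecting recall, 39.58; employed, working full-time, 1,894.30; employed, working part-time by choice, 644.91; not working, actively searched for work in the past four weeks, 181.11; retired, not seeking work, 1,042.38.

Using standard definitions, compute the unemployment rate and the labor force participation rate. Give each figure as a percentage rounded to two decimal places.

Unemployment rate ≈ 8.00%; labor force participation rate ≈ 68.07%.

Employed = 1,894.30 + 644.91 = 2,539.21 thousand.
Unemployed = 39.58 + 181.11 = 220.69 thousand (jobless and actively searching, or on temporary layoff).
Labor force = 2,539.21 + 220.69 = 2,759.90 thousand.
Not in labor force = 252.34 + 1,042.38 = 1,294.72 thousand (those not working and not actively searching are outside the labor force).
Civilian working-age population = 2,759.90 + 1,294.72 = 4,054.62 thousand.
Unemployment rate = 220.69 / 2,759.90 = 8.00%.
Labor force participation rate = 2,759.90 / 4,054.62 = 68.07%.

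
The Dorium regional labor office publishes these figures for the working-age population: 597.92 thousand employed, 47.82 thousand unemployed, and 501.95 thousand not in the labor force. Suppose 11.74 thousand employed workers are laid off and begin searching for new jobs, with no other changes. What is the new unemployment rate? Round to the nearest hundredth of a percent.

New unemployment rate ≈ 9.22%.

Initially, labor force = 597.92 + 47.82 = 645.74 thousand, so u = 47.82/645.74 = 7.41%.
After the change, employed falls and unemployed rises by 11.74; labor force unchanged → E = 586.18, U = 59.56, labor force = 645.74 thousand.
New unemployment rate = 59.56 / 645.74 = 9.22%.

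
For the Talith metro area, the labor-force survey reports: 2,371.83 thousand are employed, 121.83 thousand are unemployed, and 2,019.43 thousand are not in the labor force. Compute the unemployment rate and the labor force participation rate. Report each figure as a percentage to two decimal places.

Unemployment rate ≈ 4.89%; labor force participation rate ≈ 55.25%.

Labor force = employed + unemployed = 2,371.83 + 121.83 = 2,493.66 thousand.
Working-age population = 2,493.66 + 2,019.43 = 4,513.09 thousand.
Unemployment rate = 121.83 / 2,493.66 = 4.89%.
Labor force participation rate = 2,493.66 / 4,513.09 = 55.25%.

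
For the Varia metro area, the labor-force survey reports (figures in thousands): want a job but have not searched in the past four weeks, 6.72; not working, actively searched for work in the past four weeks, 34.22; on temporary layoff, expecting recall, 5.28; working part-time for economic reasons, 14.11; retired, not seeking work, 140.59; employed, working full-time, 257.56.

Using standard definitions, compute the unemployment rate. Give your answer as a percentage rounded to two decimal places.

Unemployment rate ≈ 12.69%.

Employed = 14.11 + 257.56 = 271.67 thousand (anyone who worked, including part-time for economic reasons, counts as employed).
Unemployed = 34.22 + 5.28 = 39.50 thousand (jobless and actively searching, or on temporary layoff).
Labor force = 271.67 + 39.50 = 311.17 thousand.
Unemployment rate = 39.50 / 311.17 = 12.69%.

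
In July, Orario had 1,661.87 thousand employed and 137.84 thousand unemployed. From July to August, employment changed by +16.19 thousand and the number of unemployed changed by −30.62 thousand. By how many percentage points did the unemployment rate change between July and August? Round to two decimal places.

July: labor force = 1,661.87 + 137.84 = 1,799.71; u = 137.84/1,799.71 = 7.66%.
August: labor force = 1,678.06 + 107.22 = 1,785.28; u = 107.22/1,785.28 = 6.01%.
Change = 6.01% − 7.66% = −1.65 pp.

The unemployment rate changed by −1.65 percentage points.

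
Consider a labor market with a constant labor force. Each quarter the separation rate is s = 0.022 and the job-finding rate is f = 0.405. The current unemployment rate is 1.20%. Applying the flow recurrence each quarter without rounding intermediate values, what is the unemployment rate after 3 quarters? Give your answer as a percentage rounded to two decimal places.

With a fixed labor force, u_{t+1} = u_t + s·(1−u_t) − f·u_t = u_t·(1−s−f) + s.
Here 1−s−f = 0.573 and s = 0.022.
u_1 = 0.012000 × 0.573 + 0.022 = 0.028876.
u_2 = 0.028876 × 0.573 + 0.022 = 0.038546.
u_3 = 0.038546 × 0.573 + 0.022 = 0.044087.

Unemployment rate after three quarters ≈ 4.41%.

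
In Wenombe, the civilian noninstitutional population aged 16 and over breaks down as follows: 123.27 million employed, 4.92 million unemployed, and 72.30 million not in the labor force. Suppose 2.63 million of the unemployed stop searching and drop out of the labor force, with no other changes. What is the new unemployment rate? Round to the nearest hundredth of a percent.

New unemployment rate ≈ 1.82%.

Initially, labor force = 123.27 + 4.92 = 128.19 million, so u = 4.92/128.19 = 3.84%.
After the change, unemployed and labor force both fall by 2.63 → E = 123.27, U = 2.29, labor force = 125.56 million.
New unemployment rate = 2.29 / 125.56 = 1.82%.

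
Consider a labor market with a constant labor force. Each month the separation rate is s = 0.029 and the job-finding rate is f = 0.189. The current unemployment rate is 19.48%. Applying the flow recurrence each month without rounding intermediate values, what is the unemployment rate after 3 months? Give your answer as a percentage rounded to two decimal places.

Unemployment rate after three months ≈ 16.26%.

With a fixed labor force, u_{t+1} = u_t + s·(1−u_t) − f·u_t = u_t·(1−s−f) + s.
Here 1−s−f = 0.782 and s = 0.029.
u_1 = 0.194800 × 0.782 + 0.029 = 0.181334.
u_2 = 0.181334 × 0.782 + 0.029 = 0.170803.
u_3 = 0.170803 × 0.782 + 0.029 = 0.162568.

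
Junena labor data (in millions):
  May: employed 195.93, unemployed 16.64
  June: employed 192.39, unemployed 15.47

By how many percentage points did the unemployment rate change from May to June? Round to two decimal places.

May: labor force = 195.93 + 16.64 = 212.57; u = 16.64/212.57 = 7.83%.
June: labor force = 192.39 + 15.47 = 207.86; u = 15.47/207.86 = 7.44%.
Change = 7.44% − 7.83% = −0.39 pp.

The unemployment rate changed by −0.39 percentage points.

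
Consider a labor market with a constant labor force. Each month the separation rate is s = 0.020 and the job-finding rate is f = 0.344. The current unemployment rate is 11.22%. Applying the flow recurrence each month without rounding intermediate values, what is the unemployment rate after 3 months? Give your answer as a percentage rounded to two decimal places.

With a fixed labor force, u_{t+1} = u_t + s·(1−u_t) − f·u_t = u_t·(1−s−f) + s.
Here 1−s−f = 0.636 and s = 0.020.
u_1 = 0.112200 × 0.636 + 0.020 = 0.091359.
u_2 = 0.091359 × 0.636 + 0.020 = 0.078104.
u_3 = 0.078104 × 0.636 + 0.020 = 0.069674.

Unemployment rate after three months ≈ 6.97%.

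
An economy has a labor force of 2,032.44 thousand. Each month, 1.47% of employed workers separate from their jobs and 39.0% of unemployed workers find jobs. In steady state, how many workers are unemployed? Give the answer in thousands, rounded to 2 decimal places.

Steady-state unemployment rate u* = s/(s+f) = 1.47/(1.47+39.0) = 0.036323.
Unemployed = u* × labor force = 0.036323 × 2,032.44 ≈ 73.82 thousand.

About 73.82 thousand are unemployed in steady state.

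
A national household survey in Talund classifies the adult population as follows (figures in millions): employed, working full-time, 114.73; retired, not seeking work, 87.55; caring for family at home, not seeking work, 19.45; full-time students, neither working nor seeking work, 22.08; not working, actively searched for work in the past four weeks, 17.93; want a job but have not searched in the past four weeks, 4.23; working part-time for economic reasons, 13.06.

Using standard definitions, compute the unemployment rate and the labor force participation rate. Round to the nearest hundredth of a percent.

Unemployment rate ≈ 12.30%; labor force participation rate ≈ 52.22%.

Employed = 114.73 + 13.06 = 127.79 million (anyone who worked, including part-time for economic reasons, counts as employed).
Unemployed = 17.93 million.
Labor force = 127.79 + 17.93 = 145.72 million.
Not in labor force = 87.55 + 19.45 + 22.08 + 4.23 = 133.31 million (those not working and not actively searching are outside the labor force — including those who want a job but have given up searching).
Civilian working-age population = 145.72 + 133.31 = 279.03 million.
Unemployment rate = 17.93 / 145.72 = 12.30%.
Labor force participation rate = 145.72 / 279.03 = 52.22%.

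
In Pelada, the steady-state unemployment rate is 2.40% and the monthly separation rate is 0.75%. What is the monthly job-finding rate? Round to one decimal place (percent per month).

From u* = s/(s+f): f = s·(1−u)/u.
f = 0.75 × (1 − 0.0240) / 0.0240 = 0.7320 / 0.0240 ≈ 30.5% per month.

Job-finding rate ≈ 30.5% per month.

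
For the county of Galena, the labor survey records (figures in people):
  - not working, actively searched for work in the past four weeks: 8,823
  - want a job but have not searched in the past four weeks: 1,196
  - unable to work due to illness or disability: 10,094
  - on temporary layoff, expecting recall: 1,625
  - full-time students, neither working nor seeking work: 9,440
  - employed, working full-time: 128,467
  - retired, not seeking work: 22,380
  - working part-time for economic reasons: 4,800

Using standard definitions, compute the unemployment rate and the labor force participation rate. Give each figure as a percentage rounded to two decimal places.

Unemployment rate ≈ 7.27%; labor force participation rate ≈ 76.92%.

Employed = 128,467 + 4,800 = 133,267 (anyone who worked, including part-time for economic reasons, counts as employed).
Unemployed = 8,823 + 1,625 = 10,448 (jobless and actively searching, or on temporary layoff).
Labor force = 133,267 + 10,448 = 143,715.
Not in labor force = 1,196 + 10,094 + 9,440 + 22,380 = 43,110 (those not working and not actively searching are outside the labor force — including those who want a job but have given up searching).
Civilian working-age population = 143,715 + 43,110 = 186,825.
Unemployment rate = 10,448 / 143,715 = 7.27%.
Labor force participation rate = 143,715 / 186,825 = 76.92%.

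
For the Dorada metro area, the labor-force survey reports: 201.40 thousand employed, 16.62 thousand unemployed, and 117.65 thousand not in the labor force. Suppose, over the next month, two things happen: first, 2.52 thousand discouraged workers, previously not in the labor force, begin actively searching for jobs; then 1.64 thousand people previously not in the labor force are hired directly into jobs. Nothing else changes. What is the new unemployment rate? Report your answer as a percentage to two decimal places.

New unemployment rate ≈ 8.61%.

Initially, labor force = 201.40 + 16.62 = 218.02 thousand, so u = 16.62/218.02 = 7.62%.
After the first change, unemployed and labor force both rise by 2.52 → E = 201.40, U = 19.14, labor force = 220.54 thousand.
After the second change, employed and labor force both rise by 1.64; unemployed unchanged → E = 203.04, U = 19.14, labor force = 222.18 thousand.
New unemployment rate = 19.14 / 222.18 = 8.61%.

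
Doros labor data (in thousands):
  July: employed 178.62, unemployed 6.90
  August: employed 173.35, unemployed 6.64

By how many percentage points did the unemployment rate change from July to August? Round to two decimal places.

The unemployment rate changed by −0.03 percentage points.

July: labor force = 178.62 + 6.90 = 185.52; u = 6.90/185.52 = 3.72%.
August: labor force = 173.35 + 6.64 = 179.99; u = 6.64/179.99 = 3.69%.
Change = 3.69% − 3.72% = −0.03 pp.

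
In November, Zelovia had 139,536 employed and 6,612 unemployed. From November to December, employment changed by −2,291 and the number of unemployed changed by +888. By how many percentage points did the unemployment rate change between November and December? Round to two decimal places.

November: labor force = 139,536 + 6,612 = 146,148; u = 6,612/146,148 = 4.52%.
December: labor force = 137,245 + 7,500 = 144,745; u = 7,500/144,745 = 5.18%.
Change = 5.18% − 4.52% = +0.66 pp.

The unemployment rate changed by +0.66 percentage points.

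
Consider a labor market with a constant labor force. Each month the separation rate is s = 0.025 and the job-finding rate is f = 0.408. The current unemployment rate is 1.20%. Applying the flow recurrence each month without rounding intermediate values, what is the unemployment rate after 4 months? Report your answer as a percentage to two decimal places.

With a fixed labor force, u_{t+1} = u_t + s·(1−u_t) − f·u_t = u_t·(1−s−f) + s.
Here 1−s−f = 0.567 and s = 0.025.
u_1 = 0.012000 × 0.567 + 0.025 = 0.031804.
u_2 = 0.031804 × 0.567 + 0.025 = 0.043033.
u_3 = 0.043033 × 0.567 + 0.025 = 0.049400.
u_4 = 0.049400 × 0.567 + 0.025 = 0.053010.

Unemployment rate after four months ≈ 5.30%.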